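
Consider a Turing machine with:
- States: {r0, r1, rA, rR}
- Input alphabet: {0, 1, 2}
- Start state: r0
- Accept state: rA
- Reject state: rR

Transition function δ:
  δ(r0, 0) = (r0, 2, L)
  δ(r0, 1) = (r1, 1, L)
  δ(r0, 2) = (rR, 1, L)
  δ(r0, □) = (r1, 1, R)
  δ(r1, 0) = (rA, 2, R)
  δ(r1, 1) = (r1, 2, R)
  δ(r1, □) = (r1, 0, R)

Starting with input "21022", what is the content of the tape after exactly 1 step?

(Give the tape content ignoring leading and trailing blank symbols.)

Execution trace:
Initial: [r0]21022
Step 1: δ(r0, 2) = (rR, 1, L) → [rR]□11022

The machine reaches the reject state rR and halts.

After 1 step, the tape (ignoring leading/trailing blanks) is: 11022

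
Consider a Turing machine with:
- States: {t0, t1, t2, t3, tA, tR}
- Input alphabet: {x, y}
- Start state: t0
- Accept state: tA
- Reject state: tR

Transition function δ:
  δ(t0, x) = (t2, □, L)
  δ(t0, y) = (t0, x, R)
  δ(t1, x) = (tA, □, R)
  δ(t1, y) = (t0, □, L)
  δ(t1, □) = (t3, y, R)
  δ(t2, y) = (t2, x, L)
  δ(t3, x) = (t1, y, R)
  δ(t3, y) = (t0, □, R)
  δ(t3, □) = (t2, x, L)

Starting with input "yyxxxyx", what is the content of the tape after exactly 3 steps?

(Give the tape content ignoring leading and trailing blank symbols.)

Execution trace:
Initial: [t0]yyxxxyx
Step 1: δ(t0, y) = (t0, x, R) → x[t0]yxxxyx
Step 2: δ(t0, y) = (t0, x, R) → xx[t0]xxxyx
Step 3: δ(t0, x) = (t2, □, L) → x[t2]x□xxyx

No transition is defined for δ(t2, x). By convention the machine halts and rejects.

After 3 steps, the tape (ignoring leading/trailing blanks) is: xx□xxyx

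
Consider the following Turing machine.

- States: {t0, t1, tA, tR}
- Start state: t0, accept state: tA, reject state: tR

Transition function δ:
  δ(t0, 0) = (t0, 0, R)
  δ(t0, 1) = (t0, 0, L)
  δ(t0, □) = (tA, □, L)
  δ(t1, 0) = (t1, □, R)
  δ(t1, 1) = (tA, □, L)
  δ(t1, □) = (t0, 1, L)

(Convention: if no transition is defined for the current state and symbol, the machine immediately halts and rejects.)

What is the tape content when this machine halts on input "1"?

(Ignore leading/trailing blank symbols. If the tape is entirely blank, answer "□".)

Execution trace:
Initial: [t0]1
Step 1: δ(t0, 1) = (t0, 0, L) → [t0]□0
Step 2: δ(t0, □) = (tA, □, L) → [tA]□□0

The machine reaches the accept state tA and halts.

Final tape (ignoring leading/trailing blanks): 0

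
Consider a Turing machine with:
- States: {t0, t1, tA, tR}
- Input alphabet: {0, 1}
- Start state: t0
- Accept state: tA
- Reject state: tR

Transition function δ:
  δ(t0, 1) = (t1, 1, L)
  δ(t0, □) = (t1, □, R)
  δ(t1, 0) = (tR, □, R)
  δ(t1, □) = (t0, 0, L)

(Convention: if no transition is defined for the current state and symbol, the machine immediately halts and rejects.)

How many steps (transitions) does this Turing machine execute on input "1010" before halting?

Execution trace:
Initial: [t0]1010
Step 1: δ(t0, 1) = (t1, 1, L) → [t1]□1010
Step 2: δ(t1, □) = (t0, 0, L) → [t0]□01010
Step 3: δ(t0, □) = (t1, □, R) → □[t1]01010
Step 4: δ(t1, 0) = (tR, □, R) → □□[tR]1010

The machine reaches the reject state tR and halts.

The machine executed 4 steps before halting.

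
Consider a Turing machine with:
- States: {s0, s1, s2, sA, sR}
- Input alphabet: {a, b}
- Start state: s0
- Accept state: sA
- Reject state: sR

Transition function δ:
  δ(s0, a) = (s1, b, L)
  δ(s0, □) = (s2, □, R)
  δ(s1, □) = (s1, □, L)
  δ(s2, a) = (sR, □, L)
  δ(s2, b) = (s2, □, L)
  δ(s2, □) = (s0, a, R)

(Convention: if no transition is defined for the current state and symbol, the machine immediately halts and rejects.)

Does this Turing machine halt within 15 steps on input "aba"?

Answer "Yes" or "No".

Execution trace:
Initial: [s0]aba
Step 1: δ(s0, a) = (s1, b, L) → [s1]□bba
Step 2: δ(s1, □) = (s1, □, L) → [s1]□□bba
Step 3: δ(s1, □) = (s1, □, L) → [s1]□□□bba
Step 4: δ(s1, □) = (s1, □, L) → [s1]□□□□bba
Step 5: δ(s1, □) = (s1, □, L) → [s1]□□□□□bba
Step 6: δ(s1, □) = (s1, □, L) → [s1]□□□□□□bba
Step 7: δ(s1, □) = (s1, □, L) → [s1]□□□□□□□bba
Step 8: δ(s1, □) = (s1, □, L) → [s1]□□□□□□□□bba
Step 9: δ(s1, □) = (s1, □, L) → [s1]□□□□□□□□□bba
Step 10: δ(s1, □) = (s1, □, L) → [s1]□□□□□□□□□□bba
Step 11: δ(s1, □) = (s1, □, L) → [s1]□□□□□□□□□□□bba
Step 12: δ(s1, □) = (s1, □, L) → [s1]□□□□□□□□□□□□bba
Step 13: δ(s1, □) = (s1, □, L) → [s1]□□□□□□□□□□□□□bba
Step 14: δ(s1, □) = (s1, □, L) → [s1]□□□□□□□□□□□□□□bba
Step 15: δ(s1, □) = (s1, □, L) → [s1]□□□□□□□□□□□□□□□bba

The machine has not reached a halting state after 15 steps.
The machine did not halt within the 15-step bound.

Answer: No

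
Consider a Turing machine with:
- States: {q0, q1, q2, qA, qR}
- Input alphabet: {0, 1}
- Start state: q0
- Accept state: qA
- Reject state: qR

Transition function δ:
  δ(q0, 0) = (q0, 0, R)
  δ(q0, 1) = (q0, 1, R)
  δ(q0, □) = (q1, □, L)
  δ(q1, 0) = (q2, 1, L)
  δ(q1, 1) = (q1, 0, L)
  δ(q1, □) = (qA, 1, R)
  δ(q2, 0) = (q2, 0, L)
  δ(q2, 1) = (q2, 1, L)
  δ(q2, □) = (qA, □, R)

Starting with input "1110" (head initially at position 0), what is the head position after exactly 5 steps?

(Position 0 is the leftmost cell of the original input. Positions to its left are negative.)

Execution trace (head position shown):
Step 0: [q0]1110  (head at position 0)
Step 1: move right → 1[q0]110  (head at position 1)
Step 2: move right → 11[q0]10  (head at position 2)
Step 3: move right → 111[q0]0  (head at position 3)
Step 4: move right → 1110[q0]□  (head at position 4)
Step 5: move left → 111[q1]0□  (head at position 3)

After 5 steps, the head is at position 3.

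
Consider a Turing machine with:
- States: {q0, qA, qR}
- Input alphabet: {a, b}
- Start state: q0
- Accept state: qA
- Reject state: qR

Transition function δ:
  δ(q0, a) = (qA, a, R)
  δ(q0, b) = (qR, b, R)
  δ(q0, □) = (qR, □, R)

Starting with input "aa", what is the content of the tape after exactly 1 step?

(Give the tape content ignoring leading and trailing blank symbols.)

Execution trace:
Initial: [q0]aa
Step 1: δ(q0, a) = (qA, a, R) → a[qA]a

The machine reaches the accept state qA and halts.

After 1 step, the tape (ignoring leading/trailing blanks) is: aa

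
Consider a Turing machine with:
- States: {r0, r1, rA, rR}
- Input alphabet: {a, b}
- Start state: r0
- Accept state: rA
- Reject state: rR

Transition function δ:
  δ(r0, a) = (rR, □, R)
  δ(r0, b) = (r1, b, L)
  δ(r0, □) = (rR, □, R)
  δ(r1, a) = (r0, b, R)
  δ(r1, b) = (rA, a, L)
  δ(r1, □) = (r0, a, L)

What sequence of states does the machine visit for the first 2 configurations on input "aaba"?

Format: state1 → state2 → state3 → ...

Execution trace:
Initial: [r0]aaba
Step 1: δ(r0, a) = (rR, □, R) → □[rR]aba

The machine reaches the reject state rR and halts.

State sequence: r0 → rR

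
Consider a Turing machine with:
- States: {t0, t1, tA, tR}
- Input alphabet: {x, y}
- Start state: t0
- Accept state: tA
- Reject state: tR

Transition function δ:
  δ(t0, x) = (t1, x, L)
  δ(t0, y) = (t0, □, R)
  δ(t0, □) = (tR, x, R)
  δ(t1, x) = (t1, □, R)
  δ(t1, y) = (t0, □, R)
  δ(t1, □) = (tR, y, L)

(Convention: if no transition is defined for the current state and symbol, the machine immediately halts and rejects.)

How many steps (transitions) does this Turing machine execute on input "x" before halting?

Execution trace:
Initial: [t0]x
Step 1: δ(t0, x) = (t1, x, L) → [t1]□x
Step 2: δ(t1, □) = (tR, y, L) → [tR]□yx

The machine reaches the reject state tR and halts.

The machine executed 2 steps before halting.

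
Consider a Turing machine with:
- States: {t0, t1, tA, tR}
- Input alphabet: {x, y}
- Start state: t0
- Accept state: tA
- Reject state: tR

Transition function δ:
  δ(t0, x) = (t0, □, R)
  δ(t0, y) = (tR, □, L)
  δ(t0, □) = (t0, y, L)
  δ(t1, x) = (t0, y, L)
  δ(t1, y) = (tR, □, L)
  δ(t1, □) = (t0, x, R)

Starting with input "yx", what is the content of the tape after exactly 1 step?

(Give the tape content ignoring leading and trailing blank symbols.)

Execution trace:
Initial: [t0]yx
Step 1: δ(t0, y) = (tR, □, L) → [tR]□□x

The machine reaches the reject state tR and halts.

After 1 step, the tape (ignoring leading/trailing blanks) is: x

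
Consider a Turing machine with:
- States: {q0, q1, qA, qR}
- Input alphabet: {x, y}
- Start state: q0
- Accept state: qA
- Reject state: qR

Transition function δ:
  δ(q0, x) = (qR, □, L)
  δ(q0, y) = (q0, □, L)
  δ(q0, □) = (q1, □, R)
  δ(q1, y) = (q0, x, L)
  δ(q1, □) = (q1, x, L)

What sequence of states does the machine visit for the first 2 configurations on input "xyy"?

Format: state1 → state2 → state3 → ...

Execution trace:
Initial: [q0]xyy
Step 1: δ(q0, x) = (qR, □, L) → [qR]□□yy

The machine reaches the reject state qR and halts.

State sequence: q0 → qR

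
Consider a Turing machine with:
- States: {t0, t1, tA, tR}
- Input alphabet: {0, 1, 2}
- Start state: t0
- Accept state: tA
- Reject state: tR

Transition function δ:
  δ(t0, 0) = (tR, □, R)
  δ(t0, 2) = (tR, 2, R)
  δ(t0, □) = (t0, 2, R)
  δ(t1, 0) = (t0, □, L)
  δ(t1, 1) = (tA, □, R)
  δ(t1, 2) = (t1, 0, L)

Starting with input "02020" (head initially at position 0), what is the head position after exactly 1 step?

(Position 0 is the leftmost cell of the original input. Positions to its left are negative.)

Execution trace (head position shown):
Step 0: [t0]02020  (head at position 0)
Step 1: move right → □[tR]2020  (head at position 1)

After 1 step, the head is at position 1.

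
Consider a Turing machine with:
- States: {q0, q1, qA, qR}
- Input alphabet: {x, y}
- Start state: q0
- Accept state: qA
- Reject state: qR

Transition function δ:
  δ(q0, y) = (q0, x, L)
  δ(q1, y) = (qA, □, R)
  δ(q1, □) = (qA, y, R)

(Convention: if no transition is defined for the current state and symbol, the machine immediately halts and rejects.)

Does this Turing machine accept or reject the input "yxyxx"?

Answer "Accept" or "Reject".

Execution trace:
Initial: [q0]yxyxx
Step 1: δ(q0, y) = (q0, x, L) → [q0]□xxyxx

No transition is defined for δ(q0, □). By convention the machine halts and rejects.

Answer: Reject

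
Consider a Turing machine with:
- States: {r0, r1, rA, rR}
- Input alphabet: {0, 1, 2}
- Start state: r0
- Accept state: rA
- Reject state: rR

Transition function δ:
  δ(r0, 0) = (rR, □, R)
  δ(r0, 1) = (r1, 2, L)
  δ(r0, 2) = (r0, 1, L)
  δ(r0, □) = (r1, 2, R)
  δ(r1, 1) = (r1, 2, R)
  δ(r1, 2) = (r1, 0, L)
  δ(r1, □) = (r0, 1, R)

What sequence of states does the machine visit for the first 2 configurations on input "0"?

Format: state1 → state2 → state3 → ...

Execution trace:
Initial: [r0]0
Step 1: δ(r0, 0) = (rR, □, R) → □[rR]□

The machine reaches the reject state rR and halts.

State sequence: r0 → rR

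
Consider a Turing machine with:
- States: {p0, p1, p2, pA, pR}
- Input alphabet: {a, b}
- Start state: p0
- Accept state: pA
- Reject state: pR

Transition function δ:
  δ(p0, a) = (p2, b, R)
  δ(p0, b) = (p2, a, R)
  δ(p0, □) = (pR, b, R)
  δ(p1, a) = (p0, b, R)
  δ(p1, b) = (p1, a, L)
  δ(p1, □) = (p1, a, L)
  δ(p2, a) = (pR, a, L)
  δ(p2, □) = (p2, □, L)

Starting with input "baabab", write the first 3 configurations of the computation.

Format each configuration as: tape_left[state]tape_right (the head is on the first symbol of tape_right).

Transitions applied:
Step 1: δ(p0, b) = (p2, a, R)
Step 2: δ(p2, a) = (pR, a, L)

The first 3 configurations are:
[p0]baabab ⊢ a[p2]aabab ⊢ [pR]aaabab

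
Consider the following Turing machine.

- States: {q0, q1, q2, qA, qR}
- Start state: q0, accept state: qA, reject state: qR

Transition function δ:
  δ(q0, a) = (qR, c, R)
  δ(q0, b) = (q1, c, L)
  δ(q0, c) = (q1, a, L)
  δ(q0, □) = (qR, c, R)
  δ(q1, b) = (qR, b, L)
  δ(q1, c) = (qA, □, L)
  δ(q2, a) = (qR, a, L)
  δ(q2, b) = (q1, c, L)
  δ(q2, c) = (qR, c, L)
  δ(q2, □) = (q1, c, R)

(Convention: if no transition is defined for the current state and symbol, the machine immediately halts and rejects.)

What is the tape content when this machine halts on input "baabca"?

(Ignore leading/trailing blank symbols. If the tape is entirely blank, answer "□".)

Execution trace:
Initial: [q0]baabca
Step 1: δ(q0, b) = (q1, c, L) → [q1]□caabca

No transition is defined for δ(q1, □). By convention the machine halts and rejects.

Final tape (ignoring leading/trailing blanks): caabca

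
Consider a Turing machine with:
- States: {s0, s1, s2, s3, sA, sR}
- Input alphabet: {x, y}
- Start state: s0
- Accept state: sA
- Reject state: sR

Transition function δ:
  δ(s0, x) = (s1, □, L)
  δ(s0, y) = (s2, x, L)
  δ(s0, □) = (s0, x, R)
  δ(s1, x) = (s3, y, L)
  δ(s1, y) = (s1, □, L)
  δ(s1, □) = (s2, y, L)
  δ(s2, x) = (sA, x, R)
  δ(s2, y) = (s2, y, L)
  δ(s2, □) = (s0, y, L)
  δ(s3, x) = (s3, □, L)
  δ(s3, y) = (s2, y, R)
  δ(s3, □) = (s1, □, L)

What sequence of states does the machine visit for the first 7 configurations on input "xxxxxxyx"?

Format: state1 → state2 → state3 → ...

Execution trace:
Initial: [s0]xxxxxxyx
Step 1: δ(s0, x) = (s1, □, L) → [s1]□□xxxxxyx
Step 2: δ(s1, □) = (s2, y, L) → [s2]□y□xxxxxyx
Step 3: δ(s2, □) = (s0, y, L) → [s0]□yy□xxxxxyx
Step 4: δ(s0, □) = (s0, x, R) → x[s0]yy□xxxxxyx
Step 5: δ(s0, y) = (s2, x, L) → [s2]xxy□xxxxxyx
Step 6: δ(s2, x) = (sA, x, R) → x[sA]xy□xxxxxyx

The machine reaches the accept state sA and halts.

State sequence: s0 → s1 → s2 → s0 → s0 → s2 → sA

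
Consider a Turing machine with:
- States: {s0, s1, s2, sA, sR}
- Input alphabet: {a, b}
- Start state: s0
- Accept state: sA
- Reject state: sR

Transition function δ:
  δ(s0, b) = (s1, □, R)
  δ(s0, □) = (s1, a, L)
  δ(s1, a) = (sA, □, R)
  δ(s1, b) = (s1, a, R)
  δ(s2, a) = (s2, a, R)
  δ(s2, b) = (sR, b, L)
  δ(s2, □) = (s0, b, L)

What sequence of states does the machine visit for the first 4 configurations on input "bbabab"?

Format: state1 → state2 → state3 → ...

Execution trace:
Initial: [s0]bbabab
Step 1: δ(s0, b) = (s1, □, R) → □[s1]babab
Step 2: δ(s1, b) = (s1, a, R) → □a[s1]abab
Step 3: δ(s1, a) = (sA, □, R) → □a□[sA]bab

The machine reaches the accept state sA and halts.

State sequence: s0 → s1 → s1 → sA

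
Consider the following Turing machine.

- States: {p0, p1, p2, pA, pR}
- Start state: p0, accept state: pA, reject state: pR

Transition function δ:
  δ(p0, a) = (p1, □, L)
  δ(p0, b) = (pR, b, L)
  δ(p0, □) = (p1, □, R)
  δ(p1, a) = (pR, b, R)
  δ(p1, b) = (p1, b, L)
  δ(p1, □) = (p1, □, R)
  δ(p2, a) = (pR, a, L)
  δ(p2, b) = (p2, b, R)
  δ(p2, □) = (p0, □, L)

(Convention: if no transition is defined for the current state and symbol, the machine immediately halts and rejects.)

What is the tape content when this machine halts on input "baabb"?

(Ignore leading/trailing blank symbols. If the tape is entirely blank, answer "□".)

Execution trace:
Initial: [p0]baabb
Step 1: δ(p0, b) = (pR, b, L) → [pR]□baabb

The machine reaches the reject state pR and halts.

Final tape (ignoring leading/trailing blanks): baabb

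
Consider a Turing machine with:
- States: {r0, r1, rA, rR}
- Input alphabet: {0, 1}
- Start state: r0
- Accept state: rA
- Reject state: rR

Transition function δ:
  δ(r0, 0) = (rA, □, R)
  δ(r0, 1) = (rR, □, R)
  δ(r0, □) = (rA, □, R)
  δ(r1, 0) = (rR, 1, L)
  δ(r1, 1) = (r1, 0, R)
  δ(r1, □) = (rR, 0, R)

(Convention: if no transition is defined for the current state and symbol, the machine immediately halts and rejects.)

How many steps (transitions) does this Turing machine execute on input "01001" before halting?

Execution trace:
Initial: [r0]01001
Step 1: δ(r0, 0) = (rA, □, R) → □[rA]1001

The machine reaches the accept state rA and halts.

The machine executed 1 step before halting.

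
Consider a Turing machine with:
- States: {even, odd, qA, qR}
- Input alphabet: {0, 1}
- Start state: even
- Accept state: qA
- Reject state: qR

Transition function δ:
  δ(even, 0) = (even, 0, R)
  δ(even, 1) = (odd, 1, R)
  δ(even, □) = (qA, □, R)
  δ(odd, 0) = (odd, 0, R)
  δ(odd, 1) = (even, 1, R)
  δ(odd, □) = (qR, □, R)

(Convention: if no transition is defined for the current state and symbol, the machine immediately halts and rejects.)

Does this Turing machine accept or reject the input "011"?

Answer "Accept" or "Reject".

Execution trace:
Initial: [even]011
Step 1: δ(even, 0) = (even, 0, R) → 0[even]11
Step 2: δ(even, 1) = (odd, 1, R) → 01[odd]1
Step 3: δ(odd, 1) = (even, 1, R) → 011[even]□
Step 4: δ(even, □) = (qA, □, R) → 011□[qA]□

The machine reaches the accept state qA and halts.

Answer: Accept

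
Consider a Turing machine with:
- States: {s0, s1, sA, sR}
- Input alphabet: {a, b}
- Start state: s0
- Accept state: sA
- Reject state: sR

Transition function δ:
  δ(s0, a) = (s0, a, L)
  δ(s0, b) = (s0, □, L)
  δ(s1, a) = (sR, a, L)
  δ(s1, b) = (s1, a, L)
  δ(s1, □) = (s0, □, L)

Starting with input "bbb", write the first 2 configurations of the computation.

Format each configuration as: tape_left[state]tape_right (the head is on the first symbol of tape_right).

Transitions applied:
Step 1: δ(s0, b) = (s0, □, L)

The first 2 configurations are:
[s0]bbb ⊢ [s0]□□bb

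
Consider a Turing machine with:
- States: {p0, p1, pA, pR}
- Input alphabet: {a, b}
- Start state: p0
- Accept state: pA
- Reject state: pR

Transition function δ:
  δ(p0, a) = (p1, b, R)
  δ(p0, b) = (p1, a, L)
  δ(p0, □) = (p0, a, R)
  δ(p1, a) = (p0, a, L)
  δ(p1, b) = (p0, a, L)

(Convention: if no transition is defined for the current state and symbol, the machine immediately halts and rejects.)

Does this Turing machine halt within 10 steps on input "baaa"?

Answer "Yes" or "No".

Execution trace:
Initial: [p0]baaa
Step 1: δ(p0, b) = (p1, a, L) → [p1]□aaaa

No transition is defined for δ(p1, □). By convention the machine halts and rejects.
The machine halted after 1 step (within the 10-step bound).

Answer: Yes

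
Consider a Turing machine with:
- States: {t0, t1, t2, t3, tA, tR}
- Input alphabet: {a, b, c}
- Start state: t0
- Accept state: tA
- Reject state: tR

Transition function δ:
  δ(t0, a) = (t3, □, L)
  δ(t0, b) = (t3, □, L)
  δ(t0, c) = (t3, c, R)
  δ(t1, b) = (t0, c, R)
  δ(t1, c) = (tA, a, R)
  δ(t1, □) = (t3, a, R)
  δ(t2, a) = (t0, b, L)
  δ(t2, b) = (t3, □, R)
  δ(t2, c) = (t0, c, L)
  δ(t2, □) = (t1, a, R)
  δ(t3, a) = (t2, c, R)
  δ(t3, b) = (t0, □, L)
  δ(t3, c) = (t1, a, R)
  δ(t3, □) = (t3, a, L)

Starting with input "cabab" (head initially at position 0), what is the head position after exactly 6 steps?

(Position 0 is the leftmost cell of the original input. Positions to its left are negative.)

Execution trace (head position shown):
Step 0: [t0]cabab  (head at position 0)
Step 1: move right → c[t3]abab  (head at position 1)
Step 2: move right → cc[t2]bab  (head at position 2)
Step 3: move right → cc□[t3]ab  (head at position 3)
Step 4: move right → cc□c[t2]b  (head at position 4)
Step 5: move right → cc□c□[t3]□  (head at position 5)
Step 6: move left → cc□c[t3]□a  (head at position 4)

After 6 steps, the head is at position 4.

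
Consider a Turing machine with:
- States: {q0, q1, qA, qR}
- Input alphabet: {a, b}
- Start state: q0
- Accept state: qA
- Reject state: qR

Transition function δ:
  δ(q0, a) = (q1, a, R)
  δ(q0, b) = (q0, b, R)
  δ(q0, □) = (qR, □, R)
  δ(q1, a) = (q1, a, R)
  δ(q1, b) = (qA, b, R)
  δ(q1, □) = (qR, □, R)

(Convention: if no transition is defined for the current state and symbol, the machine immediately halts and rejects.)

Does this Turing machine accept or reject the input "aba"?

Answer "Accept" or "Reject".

Execution trace:
Initial: [q0]aba
Step 1: δ(q0, a) = (q1, a, R) → a[q1]ba
Step 2: δ(q1, b) = (qA, b, R) → ab[qA]a

The machine reaches the accept state qA and halts.

Answer: Accept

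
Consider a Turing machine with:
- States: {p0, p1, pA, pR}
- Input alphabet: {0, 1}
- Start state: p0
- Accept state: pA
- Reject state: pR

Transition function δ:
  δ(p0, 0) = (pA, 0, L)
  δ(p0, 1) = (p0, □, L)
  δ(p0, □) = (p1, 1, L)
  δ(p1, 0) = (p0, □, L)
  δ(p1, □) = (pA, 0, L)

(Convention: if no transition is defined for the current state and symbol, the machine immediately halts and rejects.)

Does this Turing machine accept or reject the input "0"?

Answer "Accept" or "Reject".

Execution trace:
Initial: [p0]0
Step 1: δ(p0, 0) = (pA, 0, L) → [pA]□0

The machine reaches the accept state pA and halts.

Answer: Accept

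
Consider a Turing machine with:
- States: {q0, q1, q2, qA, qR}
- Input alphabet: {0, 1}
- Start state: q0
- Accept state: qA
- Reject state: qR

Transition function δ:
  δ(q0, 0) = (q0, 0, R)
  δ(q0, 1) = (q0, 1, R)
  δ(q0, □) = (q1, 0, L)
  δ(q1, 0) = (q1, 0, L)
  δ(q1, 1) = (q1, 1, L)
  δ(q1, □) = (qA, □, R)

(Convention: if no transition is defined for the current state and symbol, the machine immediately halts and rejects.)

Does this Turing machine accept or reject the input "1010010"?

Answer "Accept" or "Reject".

Execution trace:
Initial: [q0]1010010
Step 1: δ(q0, 1) = (q0, 1, R) → 1[q0]010010
Step 2: δ(q0, 0) = (q0, 0, R) → 10[q0]10010
Step 3: δ(q0, 1) = (q0, 1, R) → 101[q0]0010
Step 4: δ(q0, 0) = (q0, 0, R) → 1010[q0]010
Step 5: δ(q0, 0) = (q0, 0, R) → 10100[q0]10
Step 6: δ(q0, 1) = (q0, 1, R) → 101001[q0]0
Step 7: δ(q0, 0) = (q0, 0, R) → 1010010[q0]□
Step 8: δ(q0, □) = (q1, 0, L) → 101001[q1]00
Step 9: δ(q1, 0) = (q1, 0, L) → 10100[q1]100
Step 10: δ(q1, 1) = (q1, 1, L) → 1010[q1]0100
Step 11: δ(q1, 0) = (q1, 0, L) → 101[q1]00100
Step 12: δ(q1, 0) = (q1, 0, L) → 10[q1]100100
Step 13: δ(q1, 1) = (q1, 1, L) → 1[q1]0100100
Step 14: δ(q1, 0) = (q1, 0, L) → [q1]10100100
Step 15: δ(q1, 1) = (q1, 1, L) → [q1]□10100100
Step 16: δ(q1, □) = (qA, □, R) → □[qA]10100100

The machine reaches the accept state qA and halts.

Answer: Accept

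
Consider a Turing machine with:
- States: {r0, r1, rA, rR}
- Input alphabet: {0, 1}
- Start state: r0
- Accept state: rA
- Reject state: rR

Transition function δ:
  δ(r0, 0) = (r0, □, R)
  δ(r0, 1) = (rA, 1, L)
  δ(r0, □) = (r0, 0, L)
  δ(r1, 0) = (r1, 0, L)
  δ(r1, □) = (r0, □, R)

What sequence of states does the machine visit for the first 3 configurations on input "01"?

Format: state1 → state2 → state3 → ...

Execution trace:
Initial: [r0]01
Step 1: δ(r0, 0) = (r0, □, R) → □[r0]1
Step 2: δ(r0, 1) = (rA, 1, L) → [rA]□1

The machine reaches the accept state rA and halts.

State sequence: r0 → r0 → rA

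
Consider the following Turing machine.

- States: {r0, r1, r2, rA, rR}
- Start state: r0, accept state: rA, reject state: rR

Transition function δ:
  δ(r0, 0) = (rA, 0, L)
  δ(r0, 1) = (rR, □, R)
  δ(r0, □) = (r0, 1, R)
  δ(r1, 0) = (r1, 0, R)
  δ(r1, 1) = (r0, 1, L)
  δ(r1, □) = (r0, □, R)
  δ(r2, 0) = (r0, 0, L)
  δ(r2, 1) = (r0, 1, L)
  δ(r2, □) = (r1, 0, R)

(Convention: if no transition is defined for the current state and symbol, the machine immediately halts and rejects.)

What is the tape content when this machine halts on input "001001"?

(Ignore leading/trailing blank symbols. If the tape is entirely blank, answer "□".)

Execution trace:
Initial: [r0]001001
Step 1: δ(r0, 0) = (rA, 0, L) → [rA]□001001

The machine reaches the accept state rA and halts.

Final tape (ignoring leading/trailing blanks): 001001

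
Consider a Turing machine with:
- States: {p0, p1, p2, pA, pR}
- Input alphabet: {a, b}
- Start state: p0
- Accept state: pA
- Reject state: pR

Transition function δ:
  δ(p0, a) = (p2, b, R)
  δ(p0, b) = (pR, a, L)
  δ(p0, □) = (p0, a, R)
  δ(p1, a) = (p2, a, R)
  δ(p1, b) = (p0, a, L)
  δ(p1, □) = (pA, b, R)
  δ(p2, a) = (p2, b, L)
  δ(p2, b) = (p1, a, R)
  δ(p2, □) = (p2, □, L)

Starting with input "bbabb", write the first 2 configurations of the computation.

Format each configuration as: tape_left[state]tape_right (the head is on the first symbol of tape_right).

Transitions applied:
Step 1: δ(p0, b) = (pR, a, L)

The first 2 configurations are:
[p0]bbabb ⊢ [pR]□ababb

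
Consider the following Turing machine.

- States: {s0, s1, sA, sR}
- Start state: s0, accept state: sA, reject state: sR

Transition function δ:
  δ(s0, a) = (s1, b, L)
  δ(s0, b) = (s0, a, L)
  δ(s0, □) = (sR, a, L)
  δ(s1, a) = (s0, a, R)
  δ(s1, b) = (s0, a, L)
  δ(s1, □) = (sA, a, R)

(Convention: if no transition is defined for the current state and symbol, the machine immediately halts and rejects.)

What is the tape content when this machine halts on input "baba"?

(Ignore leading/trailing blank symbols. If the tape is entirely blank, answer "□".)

Execution trace:
Initial: [s0]baba
Step 1: δ(s0, b) = (s0, a, L) → [s0]□aaba
Step 2: δ(s0, □) = (sR, a, L) → [sR]□aaaba

The machine reaches the reject state sR and halts.

Final tape (ignoring leading/trailing blanks): aaaba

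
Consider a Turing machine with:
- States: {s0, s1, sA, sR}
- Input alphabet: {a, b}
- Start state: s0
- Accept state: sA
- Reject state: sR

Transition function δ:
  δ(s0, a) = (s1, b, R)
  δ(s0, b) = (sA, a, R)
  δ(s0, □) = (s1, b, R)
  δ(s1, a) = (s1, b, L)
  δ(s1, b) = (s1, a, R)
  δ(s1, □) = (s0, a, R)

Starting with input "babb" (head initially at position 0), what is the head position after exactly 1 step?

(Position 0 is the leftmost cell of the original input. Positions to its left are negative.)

Execution trace (head position shown):
Step 0: [s0]babb  (head at position 0)
Step 1: move right → a[sA]abb  (head at position 1)

After 1 step, the head is at position 1.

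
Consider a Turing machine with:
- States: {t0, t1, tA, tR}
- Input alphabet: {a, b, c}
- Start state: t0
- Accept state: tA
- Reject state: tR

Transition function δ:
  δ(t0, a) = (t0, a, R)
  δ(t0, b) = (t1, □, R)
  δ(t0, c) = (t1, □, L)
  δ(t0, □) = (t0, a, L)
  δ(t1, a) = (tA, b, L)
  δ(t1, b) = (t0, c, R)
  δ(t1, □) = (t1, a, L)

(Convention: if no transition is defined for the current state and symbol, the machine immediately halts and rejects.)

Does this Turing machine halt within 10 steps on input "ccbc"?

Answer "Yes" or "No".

Execution trace:
Initial: [t0]ccbc
Step 1: δ(t0, c) = (t1, □, L) → [t1]□□cbc
Step 2: δ(t1, □) = (t1, a, L) → [t1]□a□cbc
Step 3: δ(t1, □) = (t1, a, L) → [t1]□aa□cbc
Step 4: δ(t1, □) = (t1, a, L) → [t1]□aaa□cbc
Step 5: δ(t1, □) = (t1, a, L) → [t1]□aaaa□cbc
Step 6: δ(t1, □) = (t1, a, L) → [t1]□aaaaa□cbc
Step 7: δ(t1, □) = (t1, a, L) → [t1]□aaaaaa□cbc
Step 8: δ(t1, □) = (t1, a, L) → [t1]□aaaaaaa□cbc
Step 9: δ(t1, □) = (t1, a, L) → [t1]□aaaaaaaa□cbc
Step 10: δ(t1, □) = (t1, a, L) → [t1]□aaaaaaaaa□cbc

The machine has not reached a halting state after 10 steps.
The machine did not halt within the 10-step bound.

Answer: No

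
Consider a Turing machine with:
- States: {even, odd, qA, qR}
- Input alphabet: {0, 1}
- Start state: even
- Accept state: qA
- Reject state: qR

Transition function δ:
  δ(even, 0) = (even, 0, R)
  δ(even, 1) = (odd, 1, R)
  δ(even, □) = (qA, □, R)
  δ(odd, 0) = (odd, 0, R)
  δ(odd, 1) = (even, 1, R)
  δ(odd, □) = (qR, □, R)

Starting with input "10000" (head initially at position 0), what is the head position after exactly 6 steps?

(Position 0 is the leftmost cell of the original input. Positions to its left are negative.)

Execution trace (head position shown):
Step 0: [even]10000  (head at position 0)
Step 1: move right → 1[odd]0000  (head at position 1)
Step 2: move right → 10[odd]000  (head at position 2)
Step 3: move right → 100[odd]00  (head at position 3)
Step 4: move right → 1000[odd]0  (head at position 4)
Step 5: move right → 10000[odd]□  (head at position 5)
Step 6: move right → 10000□[qR]□  (head at position 6)

After 6 steps, the head is at position 6.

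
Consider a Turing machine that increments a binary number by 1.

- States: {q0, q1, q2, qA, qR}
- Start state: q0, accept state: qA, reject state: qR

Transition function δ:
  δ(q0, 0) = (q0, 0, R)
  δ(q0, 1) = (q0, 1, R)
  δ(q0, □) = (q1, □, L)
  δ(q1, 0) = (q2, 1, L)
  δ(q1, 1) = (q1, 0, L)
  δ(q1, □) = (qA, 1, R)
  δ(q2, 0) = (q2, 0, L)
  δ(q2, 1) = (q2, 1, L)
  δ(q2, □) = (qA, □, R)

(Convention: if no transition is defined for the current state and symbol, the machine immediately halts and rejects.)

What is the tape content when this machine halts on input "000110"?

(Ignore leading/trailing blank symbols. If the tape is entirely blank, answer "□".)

Execution trace:
Initial: [q0]000110
Step 1: δ(q0, 0) = (q0, 0, R) → 0[q0]00110
Step 2: δ(q0, 0) = (q0, 0, R) → 00[q0]0110
Step 3: δ(q0, 0) = (q0, 0, R) → 000[q0]110
Step 4: δ(q0, 1) = (q0, 1, R) → 0001[q0]10
Step 5: δ(q0, 1) = (q0, 1, R) → 00011[q0]0
Step 6: δ(q0, 0) = (q0, 0, R) → 000110[q0]□
Step 7: δ(q0, □) = (q1, □, L) → 00011[q1]0□
Step 8: δ(q1, 0) = (q2, 1, L) → 0001[q2]11□
Step 9: δ(q2, 1) = (q2, 1, L) → 000[q2]111□
Step 10: δ(q2, 1) = (q2, 1, L) → 00[q2]0111□
Step 11: δ(q2, 0) = (q2, 0, L) → 0[q2]00111□
Step 12: δ(q2, 0) = (q2, 0, L) → [q2]000111□
Step 13: δ(q2, 0) = (q2, 0, L) → [q2]□000111□
Step 14: δ(q2, □) = (qA, □, R) → □[qA]000111□

The machine reaches the accept state qA and halts.

Final tape (ignoring leading/trailing blanks): 000111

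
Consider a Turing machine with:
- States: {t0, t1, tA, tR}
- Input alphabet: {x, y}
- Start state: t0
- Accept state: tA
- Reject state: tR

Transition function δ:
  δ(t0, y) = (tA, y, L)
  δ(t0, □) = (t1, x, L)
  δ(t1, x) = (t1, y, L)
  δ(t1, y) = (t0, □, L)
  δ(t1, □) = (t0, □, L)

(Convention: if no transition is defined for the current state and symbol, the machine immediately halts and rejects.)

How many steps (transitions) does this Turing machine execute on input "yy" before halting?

Execution trace:
Initial: [t0]yy
Step 1: δ(t0, y) = (tA, y, L) → [tA]□yy

The machine reaches the accept state tA and halts.

The machine executed 1 step before halting.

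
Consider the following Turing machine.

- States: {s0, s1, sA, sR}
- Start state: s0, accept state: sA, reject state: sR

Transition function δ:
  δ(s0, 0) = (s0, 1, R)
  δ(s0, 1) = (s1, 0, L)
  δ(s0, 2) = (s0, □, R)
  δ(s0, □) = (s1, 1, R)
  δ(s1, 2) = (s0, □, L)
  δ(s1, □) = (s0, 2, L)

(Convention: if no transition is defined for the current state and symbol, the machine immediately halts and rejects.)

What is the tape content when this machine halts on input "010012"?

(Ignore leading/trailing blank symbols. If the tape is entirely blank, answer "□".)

Execution trace:
Initial: [s0]010012
Step 1: δ(s0, 0) = (s0, 1, R) → 1[s0]10012
Step 2: δ(s0, 1) = (s1, 0, L) → [s1]100012

No transition is defined for δ(s1, 1). By convention the machine halts and rejects.

Final tape (ignoring leading/trailing blanks): 100012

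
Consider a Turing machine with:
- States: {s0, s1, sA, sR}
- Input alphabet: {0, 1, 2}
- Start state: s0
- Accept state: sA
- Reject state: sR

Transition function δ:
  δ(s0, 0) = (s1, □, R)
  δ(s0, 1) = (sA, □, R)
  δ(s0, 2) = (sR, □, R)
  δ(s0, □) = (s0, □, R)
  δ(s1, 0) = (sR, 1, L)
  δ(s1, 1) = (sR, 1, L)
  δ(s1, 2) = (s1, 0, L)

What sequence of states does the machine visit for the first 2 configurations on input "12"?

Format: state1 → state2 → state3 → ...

Execution trace:
Initial: [s0]12
Step 1: δ(s0, 1) = (sA, □, R) → □[sA]2

The machine reaches the accept state sA and halts.

State sequence: s0 → sA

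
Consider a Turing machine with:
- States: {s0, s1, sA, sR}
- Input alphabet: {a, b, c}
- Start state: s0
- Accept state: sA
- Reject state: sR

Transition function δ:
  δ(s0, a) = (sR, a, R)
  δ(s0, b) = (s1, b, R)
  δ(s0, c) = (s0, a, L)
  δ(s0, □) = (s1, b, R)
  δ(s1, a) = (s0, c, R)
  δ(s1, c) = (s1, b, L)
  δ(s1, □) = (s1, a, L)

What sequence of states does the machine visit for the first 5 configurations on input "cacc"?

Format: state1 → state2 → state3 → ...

Execution trace:
Initial: [s0]cacc
Step 1: δ(s0, c) = (s0, a, L) → [s0]□aacc
Step 2: δ(s0, □) = (s1, b, R) → b[s1]aacc
Step 3: δ(s1, a) = (s0, c, R) → bc[s0]acc
Step 4: δ(s0, a) = (sR, a, R) → bca[sR]cc

The machine reaches the reject state sR and halts.

State sequence: s0 → s0 → s1 → s0 → sR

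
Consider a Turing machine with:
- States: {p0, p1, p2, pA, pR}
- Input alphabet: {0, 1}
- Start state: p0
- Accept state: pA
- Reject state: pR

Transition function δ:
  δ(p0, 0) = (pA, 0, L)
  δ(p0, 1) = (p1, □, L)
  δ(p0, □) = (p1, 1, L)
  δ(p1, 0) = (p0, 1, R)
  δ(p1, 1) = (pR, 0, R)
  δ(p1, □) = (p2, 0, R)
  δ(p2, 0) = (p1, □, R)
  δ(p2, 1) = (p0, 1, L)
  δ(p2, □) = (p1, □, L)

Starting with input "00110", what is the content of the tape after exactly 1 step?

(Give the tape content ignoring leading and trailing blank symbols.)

Execution trace:
Initial: [p0]00110
Step 1: δ(p0, 0) = (pA, 0, L) → [pA]□00110

The machine reaches the accept state pA and halts.

After 1 step, the tape (ignoring leading/trailing blanks) is: 00110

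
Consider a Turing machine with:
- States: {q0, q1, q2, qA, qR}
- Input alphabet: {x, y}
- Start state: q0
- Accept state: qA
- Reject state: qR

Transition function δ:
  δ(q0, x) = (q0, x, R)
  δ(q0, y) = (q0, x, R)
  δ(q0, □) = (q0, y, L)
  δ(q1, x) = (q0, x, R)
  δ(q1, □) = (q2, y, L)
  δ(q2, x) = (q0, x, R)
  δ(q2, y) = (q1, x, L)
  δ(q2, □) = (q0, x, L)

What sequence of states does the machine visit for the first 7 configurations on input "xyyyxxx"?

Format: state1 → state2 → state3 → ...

Execution trace:
Initial: [q0]xyyyxxx
Step 1: δ(q0, x) = (q0, x, R) → x[q0]yyyxxx
Step 2: δ(q0, y) = (q0, x, R) → xx[q0]yyxxx
Step 3: δ(q0, y) = (q0, x, R) → xxx[q0]yxxx
Step 4: δ(q0, y) = (q0, x, R) → xxxx[q0]xxx
Step 5: δ(q0, x) = (q0, x, R) → xxxxx[q0]xx
Step 6: δ(q0, x) = (q0, x, R) → xxxxxx[q0]x

State sequence: q0 → q0 → q0 → q0 → q0 → q0 → q0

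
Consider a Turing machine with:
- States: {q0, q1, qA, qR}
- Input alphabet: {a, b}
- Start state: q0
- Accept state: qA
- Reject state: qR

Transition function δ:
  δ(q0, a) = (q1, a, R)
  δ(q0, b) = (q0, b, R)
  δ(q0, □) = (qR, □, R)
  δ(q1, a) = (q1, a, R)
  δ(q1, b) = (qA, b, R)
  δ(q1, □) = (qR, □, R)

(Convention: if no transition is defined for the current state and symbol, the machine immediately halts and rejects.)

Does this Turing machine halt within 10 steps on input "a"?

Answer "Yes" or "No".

Execution trace:
Initial: [q0]a
Step 1: δ(q0, a) = (q1, a, R) → a[q1]□
Step 2: δ(q1, □) = (qR, □, R) → a□[qR]□

The machine reaches the reject state qR and halts.
The machine halted after 2 steps (within the 10-step bound).

Answer: Yes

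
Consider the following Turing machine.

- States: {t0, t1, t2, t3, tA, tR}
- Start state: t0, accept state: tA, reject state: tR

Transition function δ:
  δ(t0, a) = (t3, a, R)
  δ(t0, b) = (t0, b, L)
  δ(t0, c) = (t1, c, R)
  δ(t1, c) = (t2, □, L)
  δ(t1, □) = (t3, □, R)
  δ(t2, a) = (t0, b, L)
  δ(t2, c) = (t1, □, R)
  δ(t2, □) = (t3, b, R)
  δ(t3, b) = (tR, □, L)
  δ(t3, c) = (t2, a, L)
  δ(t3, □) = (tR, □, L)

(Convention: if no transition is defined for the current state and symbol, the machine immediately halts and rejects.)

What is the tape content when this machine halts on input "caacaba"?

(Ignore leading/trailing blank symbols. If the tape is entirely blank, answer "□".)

Execution trace:
Initial: [t0]caacaba
Step 1: δ(t0, c) = (t1, c, R) → c[t1]aacaba

No transition is defined for δ(t1, a). By convention the machine halts and rejects.

Final tape (ignoring leading/trailing blanks): caacaba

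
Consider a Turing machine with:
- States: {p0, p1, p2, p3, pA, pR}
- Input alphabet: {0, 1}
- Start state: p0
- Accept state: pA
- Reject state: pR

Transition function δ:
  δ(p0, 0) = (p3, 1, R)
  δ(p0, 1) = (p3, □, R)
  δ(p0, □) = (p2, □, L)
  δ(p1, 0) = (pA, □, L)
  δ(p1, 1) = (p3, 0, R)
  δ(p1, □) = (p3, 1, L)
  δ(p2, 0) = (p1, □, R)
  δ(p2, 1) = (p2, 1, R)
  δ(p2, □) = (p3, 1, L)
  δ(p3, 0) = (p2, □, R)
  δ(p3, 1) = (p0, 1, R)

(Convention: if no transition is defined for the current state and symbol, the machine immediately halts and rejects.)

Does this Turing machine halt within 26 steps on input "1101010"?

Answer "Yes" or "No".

Execution trace:
Initial: [p0]1101010
Step 1: δ(p0, 1) = (p3, □, R) → □[p3]101010
Step 2: δ(p3, 1) = (p0, 1, R) → □1[p0]01010
Step 3: δ(p0, 0) = (p3, 1, R) → □11[p3]1010
Step 4: δ(p3, 1) = (p0, 1, R) → □111[p0]010
Step 5: δ(p0, 0) = (p3, 1, R) → □1111[p3]10
Step 6: δ(p3, 1) = (p0, 1, R) → □11111[p0]0
Step 7: δ(p0, 0) = (p3, 1, R) → □111111[p3]□

No transition is defined for δ(p3, □). By convention the machine halts and rejects.
The machine halted after 7 steps (within the 26-step bound).

Answer: Yes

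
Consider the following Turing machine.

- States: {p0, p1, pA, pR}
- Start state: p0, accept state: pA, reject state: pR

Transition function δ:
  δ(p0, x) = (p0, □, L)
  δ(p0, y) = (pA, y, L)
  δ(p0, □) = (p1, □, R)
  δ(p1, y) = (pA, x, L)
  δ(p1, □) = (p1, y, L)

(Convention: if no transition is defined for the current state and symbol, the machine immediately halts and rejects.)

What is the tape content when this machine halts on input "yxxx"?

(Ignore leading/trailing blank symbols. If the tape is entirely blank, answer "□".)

Execution trace:
Initial: [p0]yxxx
Step 1: δ(p0, y) = (pA, y, L) → [pA]□yxxx

The machine reaches the accept state pA and halts.

Final tape (ignoring leading/trailing blanks): yxxx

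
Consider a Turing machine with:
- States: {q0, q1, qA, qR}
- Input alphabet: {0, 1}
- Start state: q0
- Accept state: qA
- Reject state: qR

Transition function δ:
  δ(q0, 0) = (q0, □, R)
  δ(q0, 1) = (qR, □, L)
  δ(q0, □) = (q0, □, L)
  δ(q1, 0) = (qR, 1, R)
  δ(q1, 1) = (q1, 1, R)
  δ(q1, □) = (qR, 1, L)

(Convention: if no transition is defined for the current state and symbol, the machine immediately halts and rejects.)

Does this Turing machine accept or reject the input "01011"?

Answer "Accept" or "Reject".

Execution trace:
Initial: [q0]01011
Step 1: δ(q0, 0) = (q0, □, R) → □[q0]1011
Step 2: δ(q0, 1) = (qR, □, L) → [qR]□□011

The machine reaches the reject state qR and halts.

Answer: Reject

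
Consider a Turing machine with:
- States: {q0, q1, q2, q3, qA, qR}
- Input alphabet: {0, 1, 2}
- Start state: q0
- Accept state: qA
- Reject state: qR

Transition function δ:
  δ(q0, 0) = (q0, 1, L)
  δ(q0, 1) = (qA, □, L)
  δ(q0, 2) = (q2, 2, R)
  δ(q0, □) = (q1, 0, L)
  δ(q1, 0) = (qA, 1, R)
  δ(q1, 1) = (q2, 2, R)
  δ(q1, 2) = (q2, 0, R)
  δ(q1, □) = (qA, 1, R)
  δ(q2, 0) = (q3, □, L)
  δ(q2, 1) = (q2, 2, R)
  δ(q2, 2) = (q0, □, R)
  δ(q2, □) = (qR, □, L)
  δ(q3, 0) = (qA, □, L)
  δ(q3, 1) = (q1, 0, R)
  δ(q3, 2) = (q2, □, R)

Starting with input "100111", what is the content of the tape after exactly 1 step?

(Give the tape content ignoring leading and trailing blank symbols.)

Execution trace:
Initial: [q0]100111
Step 1: δ(q0, 1) = (qA, □, L) → [qA]□□00111

The machine reaches the accept state qA and halts.

After 1 step, the tape (ignoring leading/trailing blanks) is: 00111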